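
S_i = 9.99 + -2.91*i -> [9.99, 7.08, 4.17, 1.26, -1.65]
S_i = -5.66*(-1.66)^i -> [-5.66, 9.4, -15.6, 25.89, -42.98]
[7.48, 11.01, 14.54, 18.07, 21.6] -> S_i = 7.48 + 3.53*i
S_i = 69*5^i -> [69, 345, 1725, 8625, 43125]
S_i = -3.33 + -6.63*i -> [-3.33, -9.96, -16.59, -23.22, -29.85]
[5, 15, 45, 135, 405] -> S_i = 5*3^i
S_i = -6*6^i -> [-6, -36, -216, -1296, -7776]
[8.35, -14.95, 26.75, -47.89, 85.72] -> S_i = 8.35*(-1.79)^i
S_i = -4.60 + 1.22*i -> [-4.6, -3.38, -2.16, -0.94, 0.28]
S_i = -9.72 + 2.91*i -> [-9.72, -6.81, -3.9, -0.99, 1.92]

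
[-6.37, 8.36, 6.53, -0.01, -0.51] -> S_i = Random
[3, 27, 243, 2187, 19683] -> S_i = 3*9^i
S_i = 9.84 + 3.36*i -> [9.84, 13.2, 16.56, 19.92, 23.28]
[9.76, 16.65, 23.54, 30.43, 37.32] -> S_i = 9.76 + 6.89*i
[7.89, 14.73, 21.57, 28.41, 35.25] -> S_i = 7.89 + 6.84*i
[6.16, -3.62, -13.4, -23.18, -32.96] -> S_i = 6.16 + -9.78*i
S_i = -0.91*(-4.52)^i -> [-0.91, 4.11, -18.59, 84.03, -379.84]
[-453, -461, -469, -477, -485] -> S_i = -453 + -8*i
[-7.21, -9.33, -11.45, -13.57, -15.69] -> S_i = -7.21 + -2.12*i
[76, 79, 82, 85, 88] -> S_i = 76 + 3*i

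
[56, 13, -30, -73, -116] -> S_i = 56 + -43*i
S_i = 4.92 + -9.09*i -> [4.92, -4.17, -13.26, -22.35, -31.44]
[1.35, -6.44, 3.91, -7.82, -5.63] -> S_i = Random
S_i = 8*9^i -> [8, 72, 648, 5832, 52488]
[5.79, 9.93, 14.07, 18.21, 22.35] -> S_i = 5.79 + 4.14*i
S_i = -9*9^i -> [-9, -81, -729, -6561, -59049]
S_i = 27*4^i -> [27, 108, 432, 1728, 6912]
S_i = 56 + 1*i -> [56, 57, 58, 59, 60]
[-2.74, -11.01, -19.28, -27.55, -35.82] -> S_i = -2.74 + -8.27*i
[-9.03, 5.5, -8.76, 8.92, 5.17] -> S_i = Random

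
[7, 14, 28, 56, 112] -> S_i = 7*2^i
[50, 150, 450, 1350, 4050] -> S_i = 50*3^i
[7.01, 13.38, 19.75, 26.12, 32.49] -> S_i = 7.01 + 6.37*i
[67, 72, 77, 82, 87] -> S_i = 67 + 5*i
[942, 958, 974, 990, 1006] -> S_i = 942 + 16*i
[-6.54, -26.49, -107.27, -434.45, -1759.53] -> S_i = -6.54*4.05^i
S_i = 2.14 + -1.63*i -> [2.14, 0.51, -1.12, -2.75, -4.38]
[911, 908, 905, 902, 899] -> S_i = 911 + -3*i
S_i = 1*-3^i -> [1, -3, 9, -27, 81]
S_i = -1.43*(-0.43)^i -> [-1.43, 0.61, -0.26, 0.11, -0.05]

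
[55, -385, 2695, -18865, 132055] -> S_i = 55*-7^i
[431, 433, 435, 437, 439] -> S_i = 431 + 2*i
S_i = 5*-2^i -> [5, -10, 20, -40, 80]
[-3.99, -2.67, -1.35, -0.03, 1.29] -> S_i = -3.99 + 1.32*i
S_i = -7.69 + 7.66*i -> [-7.69, -0.03, 7.63, 15.29, 22.95]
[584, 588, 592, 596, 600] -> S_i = 584 + 4*i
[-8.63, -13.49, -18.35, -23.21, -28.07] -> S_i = -8.63 + -4.86*i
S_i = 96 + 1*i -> [96, 97, 98, 99, 100]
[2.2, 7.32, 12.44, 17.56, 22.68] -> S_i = 2.20 + 5.12*i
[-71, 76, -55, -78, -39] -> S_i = Random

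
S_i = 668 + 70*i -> [668, 738, 808, 878, 948]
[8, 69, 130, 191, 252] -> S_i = 8 + 61*i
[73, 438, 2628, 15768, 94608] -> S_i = 73*6^i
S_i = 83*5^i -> [83, 415, 2075, 10375, 51875]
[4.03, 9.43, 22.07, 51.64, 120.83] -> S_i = 4.03*2.34^i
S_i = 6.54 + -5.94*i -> [6.54, 0.6, -5.34, -11.28, -17.22]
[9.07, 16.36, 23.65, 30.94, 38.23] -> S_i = 9.07 + 7.29*i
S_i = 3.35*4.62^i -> [3.35, 15.48, 71.5, 330.35, 1526.2]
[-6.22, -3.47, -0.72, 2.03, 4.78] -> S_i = -6.22 + 2.75*i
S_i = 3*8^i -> [3, 24, 192, 1536, 12288]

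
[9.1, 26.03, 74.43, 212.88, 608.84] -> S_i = 9.10*2.86^i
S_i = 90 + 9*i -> [90, 99, 108, 117, 126]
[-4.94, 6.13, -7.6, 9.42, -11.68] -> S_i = -4.94*(-1.24)^i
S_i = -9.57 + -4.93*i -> [-9.57, -14.5, -19.43, -24.36, -29.29]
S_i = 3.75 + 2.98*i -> [3.75, 6.73, 9.71, 12.69, 15.67]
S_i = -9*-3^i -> [-9, 27, -81, 243, -729]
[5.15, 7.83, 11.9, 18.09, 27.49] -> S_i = 5.15*1.52^i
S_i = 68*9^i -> [68, 612, 5508, 49572, 446148]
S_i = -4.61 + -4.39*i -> [-4.61, -9.0, -13.39, -17.78, -22.17]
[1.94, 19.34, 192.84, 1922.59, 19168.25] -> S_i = 1.94*9.97^i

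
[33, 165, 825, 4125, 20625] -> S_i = 33*5^i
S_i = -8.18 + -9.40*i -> [-8.18, -17.58, -26.98, -36.38, -45.78]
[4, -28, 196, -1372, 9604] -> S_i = 4*-7^i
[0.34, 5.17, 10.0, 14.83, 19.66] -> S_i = 0.34 + 4.83*i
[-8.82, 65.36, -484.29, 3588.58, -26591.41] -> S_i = -8.82*(-7.41)^i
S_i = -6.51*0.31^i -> [-6.51, -2.02, -0.63, -0.19, -0.06]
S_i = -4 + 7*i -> [-4, 3, 10, 17, 24]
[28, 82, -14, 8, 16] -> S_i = Random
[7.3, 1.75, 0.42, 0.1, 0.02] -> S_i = 7.30*0.24^i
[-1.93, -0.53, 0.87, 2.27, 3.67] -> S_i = -1.93 + 1.40*i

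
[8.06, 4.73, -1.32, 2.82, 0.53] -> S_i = Random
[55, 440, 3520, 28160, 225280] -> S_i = 55*8^i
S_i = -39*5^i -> [-39, -195, -975, -4875, -24375]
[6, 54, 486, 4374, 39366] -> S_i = 6*9^i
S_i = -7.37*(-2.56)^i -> [-7.37, 18.87, -48.3, 123.65, -316.54]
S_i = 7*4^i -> [7, 28, 112, 448, 1792]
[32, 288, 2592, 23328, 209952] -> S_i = 32*9^i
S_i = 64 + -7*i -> [64, 57, 50, 43, 36]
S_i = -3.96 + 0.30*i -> [-3.96, -3.66, -3.36, -3.06, -2.76]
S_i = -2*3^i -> [-2, -6, -18, -54, -162]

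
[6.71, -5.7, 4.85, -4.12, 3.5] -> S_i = 6.71*(-0.85)^i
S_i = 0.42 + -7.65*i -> [0.42, -7.23, -14.88, -22.53, -30.18]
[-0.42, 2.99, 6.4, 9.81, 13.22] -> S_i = -0.42 + 3.41*i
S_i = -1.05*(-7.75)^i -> [-1.05, 8.14, -63.07, 488.76, -3787.88]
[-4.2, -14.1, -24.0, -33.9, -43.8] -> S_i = -4.20 + -9.90*i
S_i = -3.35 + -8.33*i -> [-3.35, -11.68, -20.01, -28.34, -36.67]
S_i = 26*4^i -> [26, 104, 416, 1664, 6656]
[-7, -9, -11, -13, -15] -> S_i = -7 + -2*i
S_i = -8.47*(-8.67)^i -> [-8.47, 73.43, -636.68, 5520.02, -47858.58]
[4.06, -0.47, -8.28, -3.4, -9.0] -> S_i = Random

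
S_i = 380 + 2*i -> [380, 382, 384, 386, 388]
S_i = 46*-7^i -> [46, -322, 2254, -15778, 110446]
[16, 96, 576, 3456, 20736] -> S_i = 16*6^i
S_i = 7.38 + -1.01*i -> [7.38, 6.37, 5.36, 4.35, 3.34]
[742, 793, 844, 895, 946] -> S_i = 742 + 51*i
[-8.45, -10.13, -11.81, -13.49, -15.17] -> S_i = -8.45 + -1.68*i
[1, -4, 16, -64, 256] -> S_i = 1*-4^i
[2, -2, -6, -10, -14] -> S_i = 2 + -4*i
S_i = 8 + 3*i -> [8, 11, 14, 17, 20]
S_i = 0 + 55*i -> [0, 55, 110, 165, 220]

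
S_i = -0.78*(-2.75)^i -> [-0.78, 2.14, -5.9, 16.22, -44.61]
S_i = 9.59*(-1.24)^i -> [9.59, -11.89, 14.75, -18.28, 22.67]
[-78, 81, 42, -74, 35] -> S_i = Random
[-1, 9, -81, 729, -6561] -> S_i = -1*-9^i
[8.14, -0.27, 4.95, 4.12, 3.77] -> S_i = Random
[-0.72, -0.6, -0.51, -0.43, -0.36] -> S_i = -0.72*0.84^i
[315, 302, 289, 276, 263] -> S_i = 315 + -13*i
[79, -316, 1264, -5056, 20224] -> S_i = 79*-4^i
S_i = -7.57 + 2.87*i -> [-7.57, -4.7, -1.83, 1.04, 3.91]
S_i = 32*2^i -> [32, 64, 128, 256, 512]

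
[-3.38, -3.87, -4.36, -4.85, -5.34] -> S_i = -3.38 + -0.49*i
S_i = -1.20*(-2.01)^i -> [-1.2, 2.41, -4.85, 9.74, -19.59]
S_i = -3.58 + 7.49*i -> [-3.58, 3.91, 11.4, 18.89, 26.38]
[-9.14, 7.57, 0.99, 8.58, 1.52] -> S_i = Random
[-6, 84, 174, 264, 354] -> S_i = -6 + 90*i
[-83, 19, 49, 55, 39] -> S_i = Random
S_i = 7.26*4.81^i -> [7.26, 34.92, 167.97, 807.93, 3886.13]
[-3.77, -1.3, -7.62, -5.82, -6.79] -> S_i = Random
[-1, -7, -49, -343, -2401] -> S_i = -1*7^i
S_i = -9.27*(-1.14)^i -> [-9.27, 10.57, -12.05, 13.73, -15.66]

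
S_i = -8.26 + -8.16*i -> [-8.26, -16.42, -24.58, -32.74, -40.9]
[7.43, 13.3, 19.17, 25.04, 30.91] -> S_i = 7.43 + 5.87*i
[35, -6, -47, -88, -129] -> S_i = 35 + -41*i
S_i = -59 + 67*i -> [-59, 8, 75, 142, 209]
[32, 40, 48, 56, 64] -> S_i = 32 + 8*i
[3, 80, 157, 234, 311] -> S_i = 3 + 77*i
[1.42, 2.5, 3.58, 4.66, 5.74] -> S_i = 1.42 + 1.08*i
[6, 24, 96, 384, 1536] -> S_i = 6*4^i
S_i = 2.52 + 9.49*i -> [2.52, 12.01, 21.5, 30.99, 40.48]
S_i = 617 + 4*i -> [617, 621, 625, 629, 633]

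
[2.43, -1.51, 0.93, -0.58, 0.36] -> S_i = 2.43*(-0.62)^i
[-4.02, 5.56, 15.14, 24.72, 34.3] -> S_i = -4.02 + 9.58*i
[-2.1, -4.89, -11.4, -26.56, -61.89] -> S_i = -2.10*2.33^i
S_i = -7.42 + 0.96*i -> [-7.42, -6.46, -5.5, -4.54, -3.58]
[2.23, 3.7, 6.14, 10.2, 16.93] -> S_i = 2.23*1.66^i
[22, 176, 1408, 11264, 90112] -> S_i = 22*8^i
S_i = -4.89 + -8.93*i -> [-4.89, -13.82, -22.75, -31.68, -40.61]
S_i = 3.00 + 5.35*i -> [3.0, 8.35, 13.7, 19.05, 24.4]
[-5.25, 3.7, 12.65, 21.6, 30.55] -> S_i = -5.25 + 8.95*i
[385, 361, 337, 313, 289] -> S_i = 385 + -24*i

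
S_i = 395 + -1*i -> [395, 394, 393, 392, 391]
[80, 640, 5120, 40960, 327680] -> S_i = 80*8^i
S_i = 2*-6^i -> [2, -12, 72, -432, 2592]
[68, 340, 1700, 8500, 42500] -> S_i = 68*5^i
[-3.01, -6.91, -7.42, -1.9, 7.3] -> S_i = Random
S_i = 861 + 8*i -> [861, 869, 877, 885, 893]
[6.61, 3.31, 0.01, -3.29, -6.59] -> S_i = 6.61 + -3.30*i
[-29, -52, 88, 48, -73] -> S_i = Random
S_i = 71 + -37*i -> [71, 34, -3, -40, -77]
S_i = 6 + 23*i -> [6, 29, 52, 75, 98]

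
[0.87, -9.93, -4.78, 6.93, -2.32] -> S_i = Random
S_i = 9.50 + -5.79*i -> [9.5, 3.71, -2.08, -7.87, -13.66]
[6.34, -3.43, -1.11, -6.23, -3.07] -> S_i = Random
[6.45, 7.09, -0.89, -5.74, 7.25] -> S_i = Random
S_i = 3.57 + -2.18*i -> [3.57, 1.39, -0.79, -2.97, -5.15]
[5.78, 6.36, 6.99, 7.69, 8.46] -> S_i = 5.78*1.10^i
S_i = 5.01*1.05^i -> [5.01, 5.26, 5.52, 5.8, 6.09]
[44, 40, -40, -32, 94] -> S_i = Random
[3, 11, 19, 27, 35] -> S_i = 3 + 8*i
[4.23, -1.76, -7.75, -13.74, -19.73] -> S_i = 4.23 + -5.99*i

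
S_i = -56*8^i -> [-56, -448, -3584, -28672, -229376]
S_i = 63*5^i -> [63, 315, 1575, 7875, 39375]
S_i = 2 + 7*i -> [2, 9, 16, 23, 30]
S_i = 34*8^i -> [34, 272, 2176, 17408, 139264]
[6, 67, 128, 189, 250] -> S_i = 6 + 61*i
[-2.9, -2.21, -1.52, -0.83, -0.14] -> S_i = -2.90 + 0.69*i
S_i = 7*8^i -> [7, 56, 448, 3584, 28672]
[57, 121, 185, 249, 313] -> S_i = 57 + 64*i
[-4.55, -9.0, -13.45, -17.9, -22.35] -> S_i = -4.55 + -4.45*i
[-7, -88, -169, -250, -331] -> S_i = -7 + -81*i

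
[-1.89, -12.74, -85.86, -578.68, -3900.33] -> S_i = -1.89*6.74^i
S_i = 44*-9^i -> [44, -396, 3564, -32076, 288684]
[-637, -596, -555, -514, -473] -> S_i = -637 + 41*i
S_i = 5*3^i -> [5, 15, 45, 135, 405]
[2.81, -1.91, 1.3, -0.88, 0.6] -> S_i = 2.81*(-0.68)^i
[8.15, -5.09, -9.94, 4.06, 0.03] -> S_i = Random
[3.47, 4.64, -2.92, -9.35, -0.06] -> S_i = Random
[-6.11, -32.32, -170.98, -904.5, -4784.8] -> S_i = -6.11*5.29^i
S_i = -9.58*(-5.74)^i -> [-9.58, 54.99, -315.64, 1811.76, -10399.51]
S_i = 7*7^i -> [7, 49, 343, 2401, 16807]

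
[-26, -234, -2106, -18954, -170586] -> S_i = -26*9^i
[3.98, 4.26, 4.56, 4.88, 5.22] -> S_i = 3.98*1.07^i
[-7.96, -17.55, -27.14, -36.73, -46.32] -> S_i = -7.96 + -9.59*i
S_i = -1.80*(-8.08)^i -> [-1.8, 14.54, -117.52, 949.53, -7672.17]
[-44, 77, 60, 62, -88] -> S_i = Random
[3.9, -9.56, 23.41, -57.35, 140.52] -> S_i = 3.90*(-2.45)^i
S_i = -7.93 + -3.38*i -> [-7.93, -11.31, -14.69, -18.07, -21.45]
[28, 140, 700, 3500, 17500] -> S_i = 28*5^i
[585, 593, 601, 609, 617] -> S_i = 585 + 8*i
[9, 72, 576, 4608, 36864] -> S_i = 9*8^i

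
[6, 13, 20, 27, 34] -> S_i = 6 + 7*i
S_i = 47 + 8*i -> [47, 55, 63, 71, 79]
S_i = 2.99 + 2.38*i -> [2.99, 5.37, 7.75, 10.13, 12.51]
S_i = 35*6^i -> [35, 210, 1260, 7560, 45360]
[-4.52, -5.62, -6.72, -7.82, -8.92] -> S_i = -4.52 + -1.10*i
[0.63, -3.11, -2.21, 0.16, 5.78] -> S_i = Random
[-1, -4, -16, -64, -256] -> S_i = -1*4^i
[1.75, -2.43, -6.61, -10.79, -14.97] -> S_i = 1.75 + -4.18*i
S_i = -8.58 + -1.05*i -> [-8.58, -9.63, -10.68, -11.73, -12.78]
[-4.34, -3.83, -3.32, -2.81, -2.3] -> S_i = -4.34 + 0.51*i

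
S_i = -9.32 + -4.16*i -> [-9.32, -13.48, -17.64, -21.8, -25.96]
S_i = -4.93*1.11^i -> [-4.93, -5.47, -6.07, -6.74, -7.48]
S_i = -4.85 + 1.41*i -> [-4.85, -3.44, -2.03, -0.62, 0.79]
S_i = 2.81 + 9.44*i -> [2.81, 12.25, 21.69, 31.13, 40.57]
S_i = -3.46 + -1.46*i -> [-3.46, -4.92, -6.38, -7.84, -9.3]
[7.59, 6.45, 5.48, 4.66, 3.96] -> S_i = 7.59*0.85^i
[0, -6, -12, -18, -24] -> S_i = 0 + -6*i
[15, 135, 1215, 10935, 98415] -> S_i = 15*9^i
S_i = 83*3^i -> [83, 249, 747, 2241, 6723]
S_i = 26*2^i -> [26, 52, 104, 208, 416]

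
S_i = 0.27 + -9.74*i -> [0.27, -9.47, -19.21, -28.95, -38.69]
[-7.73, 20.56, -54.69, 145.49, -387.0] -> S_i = -7.73*(-2.66)^i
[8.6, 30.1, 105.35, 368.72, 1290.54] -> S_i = 8.60*3.50^i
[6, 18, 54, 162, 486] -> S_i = 6*3^i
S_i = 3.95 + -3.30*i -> [3.95, 0.65, -2.65, -5.95, -9.25]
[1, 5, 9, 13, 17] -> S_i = 1 + 4*i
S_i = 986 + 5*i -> [986, 991, 996, 1001, 1006]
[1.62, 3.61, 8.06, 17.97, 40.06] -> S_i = 1.62*2.23^i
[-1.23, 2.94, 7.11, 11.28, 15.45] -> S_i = -1.23 + 4.17*i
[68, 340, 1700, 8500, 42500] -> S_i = 68*5^i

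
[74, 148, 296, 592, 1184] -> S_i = 74*2^i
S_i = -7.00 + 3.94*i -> [-7.0, -3.06, 0.88, 4.82, 8.76]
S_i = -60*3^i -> [-60, -180, -540, -1620, -4860]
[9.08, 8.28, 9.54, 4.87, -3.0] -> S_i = Random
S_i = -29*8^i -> [-29, -232, -1856, -14848, -118784]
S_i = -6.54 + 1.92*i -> [-6.54, -4.62, -2.7, -0.78, 1.14]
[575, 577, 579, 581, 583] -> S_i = 575 + 2*i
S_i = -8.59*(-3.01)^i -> [-8.59, 25.86, -77.83, 234.26, -705.11]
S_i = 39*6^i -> [39, 234, 1404, 8424, 50544]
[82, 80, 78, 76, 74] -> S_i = 82 + -2*i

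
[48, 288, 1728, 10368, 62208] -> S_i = 48*6^i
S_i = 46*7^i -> [46, 322, 2254, 15778, 110446]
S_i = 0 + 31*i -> [0, 31, 62, 93, 124]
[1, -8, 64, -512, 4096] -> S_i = 1*-8^i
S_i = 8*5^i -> [8, 40, 200, 1000, 5000]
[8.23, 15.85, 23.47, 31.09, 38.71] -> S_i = 8.23 + 7.62*i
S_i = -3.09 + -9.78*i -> [-3.09, -12.87, -22.65, -32.43, -42.21]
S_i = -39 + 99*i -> [-39, 60, 159, 258, 357]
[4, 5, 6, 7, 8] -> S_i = 4 + 1*i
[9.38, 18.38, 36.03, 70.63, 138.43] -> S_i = 9.38*1.96^i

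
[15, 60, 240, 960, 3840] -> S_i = 15*4^i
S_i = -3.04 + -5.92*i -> [-3.04, -8.96, -14.88, -20.8, -26.72]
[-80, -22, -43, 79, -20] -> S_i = Random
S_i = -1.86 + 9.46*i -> [-1.86, 7.6, 17.06, 26.52, 35.98]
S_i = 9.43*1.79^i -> [9.43, 16.88, 30.21, 54.08, 96.81]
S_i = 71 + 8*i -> [71, 79, 87, 95, 103]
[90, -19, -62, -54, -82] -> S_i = Random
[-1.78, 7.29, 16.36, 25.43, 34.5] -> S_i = -1.78 + 9.07*i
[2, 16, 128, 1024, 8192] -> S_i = 2*8^i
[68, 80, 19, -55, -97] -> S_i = Random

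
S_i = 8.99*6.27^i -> [8.99, 56.37, 353.42, 2215.96, 13894.08]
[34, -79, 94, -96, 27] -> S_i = Random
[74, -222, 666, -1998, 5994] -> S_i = 74*-3^i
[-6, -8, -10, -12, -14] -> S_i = -6 + -2*i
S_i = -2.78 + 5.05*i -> [-2.78, 2.27, 7.32, 12.37, 17.42]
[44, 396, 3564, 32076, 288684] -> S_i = 44*9^i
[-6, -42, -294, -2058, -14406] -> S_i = -6*7^i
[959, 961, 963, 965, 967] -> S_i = 959 + 2*i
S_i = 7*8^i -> [7, 56, 448, 3584, 28672]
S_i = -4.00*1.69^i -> [-4.0, -6.76, -11.42, -19.31, -32.63]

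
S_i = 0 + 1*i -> [0, 1, 2, 3, 4]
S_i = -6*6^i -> [-6, -36, -216, -1296, -7776]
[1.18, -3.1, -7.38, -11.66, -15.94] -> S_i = 1.18 + -4.28*i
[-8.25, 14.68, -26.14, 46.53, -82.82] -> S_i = -8.25*(-1.78)^i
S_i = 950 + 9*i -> [950, 959, 968, 977, 986]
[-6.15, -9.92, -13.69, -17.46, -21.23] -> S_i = -6.15 + -3.77*i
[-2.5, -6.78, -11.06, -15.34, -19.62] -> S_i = -2.50 + -4.28*i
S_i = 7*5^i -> [7, 35, 175, 875, 4375]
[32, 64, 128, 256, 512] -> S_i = 32*2^i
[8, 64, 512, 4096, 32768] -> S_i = 8*8^i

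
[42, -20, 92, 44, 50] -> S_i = Random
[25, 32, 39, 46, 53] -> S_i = 25 + 7*i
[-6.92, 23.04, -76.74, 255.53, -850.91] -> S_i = -6.92*(-3.33)^i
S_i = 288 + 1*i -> [288, 289, 290, 291, 292]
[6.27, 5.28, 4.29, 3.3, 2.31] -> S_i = 6.27 + -0.99*i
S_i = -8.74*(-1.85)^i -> [-8.74, 16.17, -29.91, 55.34, -102.38]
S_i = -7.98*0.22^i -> [-7.98, -1.76, -0.39, -0.08, -0.02]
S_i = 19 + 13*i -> [19, 32, 45, 58, 71]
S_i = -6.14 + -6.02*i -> [-6.14, -12.16, -18.18, -24.2, -30.22]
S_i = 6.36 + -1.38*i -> [6.36, 4.98, 3.6, 2.22, 0.84]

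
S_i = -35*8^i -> [-35, -280, -2240, -17920, -143360]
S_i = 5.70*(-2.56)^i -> [5.7, -14.59, 37.36, -95.63, 244.81]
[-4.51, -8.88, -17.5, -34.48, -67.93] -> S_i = -4.51*1.97^i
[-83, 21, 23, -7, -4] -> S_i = Random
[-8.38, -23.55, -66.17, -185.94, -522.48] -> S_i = -8.38*2.81^i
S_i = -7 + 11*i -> [-7, 4, 15, 26, 37]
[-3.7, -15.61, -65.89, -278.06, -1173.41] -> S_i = -3.70*4.22^i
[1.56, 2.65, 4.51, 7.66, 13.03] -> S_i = 1.56*1.70^i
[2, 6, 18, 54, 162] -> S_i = 2*3^i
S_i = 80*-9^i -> [80, -720, 6480, -58320, 524880]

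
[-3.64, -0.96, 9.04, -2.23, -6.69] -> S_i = Random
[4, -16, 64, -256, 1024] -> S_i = 4*-4^i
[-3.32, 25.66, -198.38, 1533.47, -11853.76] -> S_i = -3.32*(-7.73)^i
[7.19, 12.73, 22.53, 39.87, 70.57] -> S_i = 7.19*1.77^i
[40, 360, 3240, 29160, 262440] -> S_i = 40*9^i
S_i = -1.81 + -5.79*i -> [-1.81, -7.6, -13.39, -19.18, -24.97]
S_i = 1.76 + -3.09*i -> [1.76, -1.33, -4.42, -7.51, -10.6]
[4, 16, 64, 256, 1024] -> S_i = 4*4^i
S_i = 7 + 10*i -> [7, 17, 27, 37, 47]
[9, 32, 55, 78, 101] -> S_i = 9 + 23*i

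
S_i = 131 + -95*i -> [131, 36, -59, -154, -249]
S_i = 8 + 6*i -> [8, 14, 20, 26, 32]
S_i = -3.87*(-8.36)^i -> [-3.87, 32.35, -270.47, 2261.15, -18903.23]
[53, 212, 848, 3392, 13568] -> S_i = 53*4^i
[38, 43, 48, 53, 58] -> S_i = 38 + 5*i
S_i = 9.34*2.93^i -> [9.34, 27.37, 80.18, 234.94, 688.36]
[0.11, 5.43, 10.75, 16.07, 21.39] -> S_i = 0.11 + 5.32*i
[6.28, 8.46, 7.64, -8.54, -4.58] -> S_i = Random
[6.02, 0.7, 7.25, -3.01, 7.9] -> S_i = Random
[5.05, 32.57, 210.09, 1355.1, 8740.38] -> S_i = 5.05*6.45^i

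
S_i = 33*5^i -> [33, 165, 825, 4125, 20625]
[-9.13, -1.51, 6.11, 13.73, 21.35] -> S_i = -9.13 + 7.62*i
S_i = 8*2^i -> [8, 16, 32, 64, 128]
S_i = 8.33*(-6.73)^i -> [8.33, -56.06, 377.29, -2539.16, 17088.55]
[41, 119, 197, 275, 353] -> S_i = 41 + 78*i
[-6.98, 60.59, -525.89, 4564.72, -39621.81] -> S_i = -6.98*(-8.68)^i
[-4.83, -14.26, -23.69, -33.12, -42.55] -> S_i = -4.83 + -9.43*i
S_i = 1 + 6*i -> [1, 7, 13, 19, 25]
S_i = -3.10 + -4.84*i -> [-3.1, -7.94, -12.78, -17.62, -22.46]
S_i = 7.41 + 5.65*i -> [7.41, 13.06, 18.71, 24.36, 30.01]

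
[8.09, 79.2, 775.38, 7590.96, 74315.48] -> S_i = 8.09*9.79^i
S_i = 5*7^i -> [5, 35, 245, 1715, 12005]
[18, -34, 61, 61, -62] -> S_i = Random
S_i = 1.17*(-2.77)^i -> [1.17, -3.24, 8.98, -24.87, 68.88]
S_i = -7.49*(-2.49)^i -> [-7.49, 18.65, -46.44, 115.63, -287.92]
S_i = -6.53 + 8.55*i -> [-6.53, 2.02, 10.57, 19.12, 27.67]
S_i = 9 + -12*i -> [9, -3, -15, -27, -39]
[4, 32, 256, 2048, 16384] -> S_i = 4*8^i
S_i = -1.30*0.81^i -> [-1.3, -1.05, -0.85, -0.69, -0.56]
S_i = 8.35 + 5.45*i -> [8.35, 13.8, 19.25, 24.7, 30.15]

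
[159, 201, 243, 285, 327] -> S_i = 159 + 42*i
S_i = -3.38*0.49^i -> [-3.38, -1.66, -0.81, -0.4, -0.19]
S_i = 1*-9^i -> [1, -9, 81, -729, 6561]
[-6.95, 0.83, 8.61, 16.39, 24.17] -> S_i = -6.95 + 7.78*i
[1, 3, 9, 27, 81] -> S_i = 1*3^i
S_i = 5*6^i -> [5, 30, 180, 1080, 6480]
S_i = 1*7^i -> [1, 7, 49, 343, 2401]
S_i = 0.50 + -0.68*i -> [0.5, -0.18, -0.86, -1.54, -2.22]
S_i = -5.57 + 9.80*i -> [-5.57, 4.23, 14.03, 23.83, 33.63]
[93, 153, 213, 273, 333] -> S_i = 93 + 60*i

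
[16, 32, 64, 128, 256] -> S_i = 16*2^i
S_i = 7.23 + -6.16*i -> [7.23, 1.07, -5.09, -11.25, -17.41]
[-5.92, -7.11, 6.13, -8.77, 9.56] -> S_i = Random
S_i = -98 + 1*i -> [-98, -97, -96, -95, -94]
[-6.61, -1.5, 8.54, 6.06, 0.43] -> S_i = Random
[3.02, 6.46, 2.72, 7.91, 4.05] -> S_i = Random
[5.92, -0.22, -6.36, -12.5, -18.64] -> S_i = 5.92 + -6.14*i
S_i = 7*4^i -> [7, 28, 112, 448, 1792]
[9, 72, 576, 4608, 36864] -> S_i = 9*8^i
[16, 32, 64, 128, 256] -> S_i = 16*2^i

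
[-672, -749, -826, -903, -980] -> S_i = -672 + -77*i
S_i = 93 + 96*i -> [93, 189, 285, 381, 477]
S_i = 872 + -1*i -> [872, 871, 870, 869, 868]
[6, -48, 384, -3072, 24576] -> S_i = 6*-8^i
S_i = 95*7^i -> [95, 665, 4655, 32585, 228095]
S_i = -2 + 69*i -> [-2, 67, 136, 205, 274]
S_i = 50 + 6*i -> [50, 56, 62, 68, 74]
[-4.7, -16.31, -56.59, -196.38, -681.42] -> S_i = -4.70*3.47^i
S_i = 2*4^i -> [2, 8, 32, 128, 512]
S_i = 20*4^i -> [20, 80, 320, 1280, 5120]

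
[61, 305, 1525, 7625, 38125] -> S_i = 61*5^i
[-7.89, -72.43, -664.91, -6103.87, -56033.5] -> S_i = -7.89*9.18^i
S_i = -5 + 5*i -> [-5, 0, 5, 10, 15]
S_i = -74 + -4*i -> [-74, -78, -82, -86, -90]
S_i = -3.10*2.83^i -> [-3.1, -8.77, -24.83, -70.26, -198.84]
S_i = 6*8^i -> [6, 48, 384, 3072, 24576]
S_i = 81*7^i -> [81, 567, 3969, 27783, 194481]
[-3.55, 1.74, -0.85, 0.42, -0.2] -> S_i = -3.55*(-0.49)^i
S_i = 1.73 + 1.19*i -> [1.73, 2.92, 4.11, 5.3, 6.49]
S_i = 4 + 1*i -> [4, 5, 6, 7, 8]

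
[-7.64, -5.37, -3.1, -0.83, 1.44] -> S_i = -7.64 + 2.27*i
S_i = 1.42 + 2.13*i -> [1.42, 3.55, 5.68, 7.81, 9.94]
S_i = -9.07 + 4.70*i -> [-9.07, -4.37, 0.33, 5.03, 9.73]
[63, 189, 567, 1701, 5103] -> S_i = 63*3^i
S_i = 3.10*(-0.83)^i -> [3.1, -2.57, 2.14, -1.77, 1.47]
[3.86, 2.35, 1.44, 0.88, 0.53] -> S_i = 3.86*0.61^i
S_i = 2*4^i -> [2, 8, 32, 128, 512]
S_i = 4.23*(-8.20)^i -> [4.23, -34.69, 284.43, -2332.29, 19124.75]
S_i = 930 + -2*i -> [930, 928, 926, 924, 922]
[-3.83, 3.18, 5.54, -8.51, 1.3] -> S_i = Random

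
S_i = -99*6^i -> [-99, -594, -3564, -21384, -128304]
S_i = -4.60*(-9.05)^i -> [-4.6, 41.63, -376.75, 3409.6, -30856.89]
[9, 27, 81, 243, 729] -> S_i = 9*3^i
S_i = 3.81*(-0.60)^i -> [3.81, -2.29, 1.37, -0.82, 0.49]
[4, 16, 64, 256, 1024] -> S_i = 4*4^i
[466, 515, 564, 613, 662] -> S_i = 466 + 49*i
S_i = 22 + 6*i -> [22, 28, 34, 40, 46]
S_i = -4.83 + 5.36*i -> [-4.83, 0.53, 5.89, 11.25, 16.61]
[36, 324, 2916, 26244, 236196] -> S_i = 36*9^i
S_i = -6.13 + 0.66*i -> [-6.13, -5.47, -4.81, -4.15, -3.49]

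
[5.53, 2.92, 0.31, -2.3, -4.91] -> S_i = 5.53 + -2.61*i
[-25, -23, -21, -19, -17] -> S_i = -25 + 2*i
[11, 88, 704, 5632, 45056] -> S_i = 11*8^i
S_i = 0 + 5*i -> [0, 5, 10, 15, 20]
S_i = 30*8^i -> [30, 240, 1920, 15360, 122880]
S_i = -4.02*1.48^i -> [-4.02, -5.95, -8.81, -13.03, -19.29]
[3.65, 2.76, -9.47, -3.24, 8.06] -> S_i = Random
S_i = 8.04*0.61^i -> [8.04, 4.9, 2.99, 1.82, 1.11]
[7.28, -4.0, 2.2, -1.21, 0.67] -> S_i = 7.28*(-0.55)^i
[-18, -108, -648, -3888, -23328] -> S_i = -18*6^i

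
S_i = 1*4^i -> [1, 4, 16, 64, 256]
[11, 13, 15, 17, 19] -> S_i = 11 + 2*i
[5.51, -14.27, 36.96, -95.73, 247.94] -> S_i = 5.51*(-2.59)^i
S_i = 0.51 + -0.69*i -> [0.51, -0.18, -0.87, -1.56, -2.25]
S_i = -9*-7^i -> [-9, 63, -441, 3087, -21609]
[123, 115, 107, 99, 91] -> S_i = 123 + -8*i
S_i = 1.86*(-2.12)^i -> [1.86, -3.94, 8.36, -17.72, 37.57]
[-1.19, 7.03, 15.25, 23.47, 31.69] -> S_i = -1.19 + 8.22*i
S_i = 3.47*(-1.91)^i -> [3.47, -6.63, 12.66, -24.18, 46.18]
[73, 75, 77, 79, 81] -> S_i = 73 + 2*i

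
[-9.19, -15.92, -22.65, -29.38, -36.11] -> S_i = -9.19 + -6.73*i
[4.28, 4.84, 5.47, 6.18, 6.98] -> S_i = 4.28*1.13^i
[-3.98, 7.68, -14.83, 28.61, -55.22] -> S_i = -3.98*(-1.93)^i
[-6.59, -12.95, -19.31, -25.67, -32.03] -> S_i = -6.59 + -6.36*i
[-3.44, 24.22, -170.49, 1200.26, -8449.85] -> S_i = -3.44*(-7.04)^i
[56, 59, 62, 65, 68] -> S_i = 56 + 3*i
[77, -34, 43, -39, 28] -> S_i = Random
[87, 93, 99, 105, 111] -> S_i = 87 + 6*i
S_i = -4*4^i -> [-4, -16, -64, -256, -1024]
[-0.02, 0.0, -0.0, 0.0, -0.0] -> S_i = -0.02*(-0.11)^i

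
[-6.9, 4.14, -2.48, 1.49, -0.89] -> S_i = -6.90*(-0.60)^i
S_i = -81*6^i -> [-81, -486, -2916, -17496, -104976]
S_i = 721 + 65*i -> [721, 786, 851, 916, 981]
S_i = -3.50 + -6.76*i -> [-3.5, -10.26, -17.02, -23.78, -30.54]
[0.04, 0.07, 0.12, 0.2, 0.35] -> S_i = 0.04*1.72^i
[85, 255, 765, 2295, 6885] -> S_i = 85*3^i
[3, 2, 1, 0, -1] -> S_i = 3 + -1*i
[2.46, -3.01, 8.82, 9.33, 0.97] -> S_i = Random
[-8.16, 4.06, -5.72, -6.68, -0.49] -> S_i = Random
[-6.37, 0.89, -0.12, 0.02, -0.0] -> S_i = -6.37*(-0.14)^i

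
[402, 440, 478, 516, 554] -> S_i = 402 + 38*i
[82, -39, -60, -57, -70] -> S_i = Random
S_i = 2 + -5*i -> [2, -3, -8, -13, -18]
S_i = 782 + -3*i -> [782, 779, 776, 773, 770]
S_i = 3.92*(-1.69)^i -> [3.92, -6.62, 11.2, -18.92, 31.98]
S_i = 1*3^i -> [1, 3, 9, 27, 81]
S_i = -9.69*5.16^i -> [-9.69, -50.0, -258.0, -1331.29, -6869.46]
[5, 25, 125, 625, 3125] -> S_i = 5*5^i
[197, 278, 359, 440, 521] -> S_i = 197 + 81*i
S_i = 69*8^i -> [69, 552, 4416, 35328, 282624]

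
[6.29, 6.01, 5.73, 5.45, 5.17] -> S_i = 6.29 + -0.28*i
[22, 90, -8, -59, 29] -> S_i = Random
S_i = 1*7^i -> [1, 7, 49, 343, 2401]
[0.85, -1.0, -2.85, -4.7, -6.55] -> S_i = 0.85 + -1.85*i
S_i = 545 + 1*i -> [545, 546, 547, 548, 549]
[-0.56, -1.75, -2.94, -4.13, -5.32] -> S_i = -0.56 + -1.19*i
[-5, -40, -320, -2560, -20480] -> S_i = -5*8^i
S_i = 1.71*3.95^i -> [1.71, 6.75, 26.68, 105.39, 416.28]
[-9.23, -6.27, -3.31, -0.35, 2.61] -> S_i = -9.23 + 2.96*i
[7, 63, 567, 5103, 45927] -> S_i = 7*9^i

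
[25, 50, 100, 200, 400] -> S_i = 25*2^i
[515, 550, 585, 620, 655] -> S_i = 515 + 35*i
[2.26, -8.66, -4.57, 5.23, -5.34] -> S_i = Random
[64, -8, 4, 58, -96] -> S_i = Random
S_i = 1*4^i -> [1, 4, 16, 64, 256]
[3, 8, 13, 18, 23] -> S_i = 3 + 5*i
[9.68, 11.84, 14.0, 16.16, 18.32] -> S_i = 9.68 + 2.16*i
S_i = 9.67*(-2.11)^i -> [9.67, -20.4, 43.05, -90.84, 191.67]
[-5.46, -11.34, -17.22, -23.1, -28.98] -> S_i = -5.46 + -5.88*i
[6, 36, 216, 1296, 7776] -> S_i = 6*6^i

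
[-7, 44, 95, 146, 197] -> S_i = -7 + 51*i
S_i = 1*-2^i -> [1, -2, 4, -8, 16]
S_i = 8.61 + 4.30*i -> [8.61, 12.91, 17.21, 21.51, 25.81]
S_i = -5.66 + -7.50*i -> [-5.66, -13.16, -20.66, -28.16, -35.66]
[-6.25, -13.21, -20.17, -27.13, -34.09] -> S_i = -6.25 + -6.96*i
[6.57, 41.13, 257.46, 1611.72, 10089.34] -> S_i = 6.57*6.26^i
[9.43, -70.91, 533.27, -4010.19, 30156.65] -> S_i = 9.43*(-7.52)^i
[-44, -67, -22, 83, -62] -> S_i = Random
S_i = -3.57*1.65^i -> [-3.57, -5.89, -9.72, -16.04, -26.46]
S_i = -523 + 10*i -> [-523, -513, -503, -493, -483]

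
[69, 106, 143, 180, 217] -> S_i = 69 + 37*i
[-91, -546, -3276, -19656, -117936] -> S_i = -91*6^i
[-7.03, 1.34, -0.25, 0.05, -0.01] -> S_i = -7.03*(-0.19)^i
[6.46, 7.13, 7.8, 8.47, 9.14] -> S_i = 6.46 + 0.67*i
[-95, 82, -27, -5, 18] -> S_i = Random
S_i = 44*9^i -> [44, 396, 3564, 32076, 288684]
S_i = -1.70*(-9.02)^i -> [-1.7, 15.33, -138.31, 1247.58, -11253.17]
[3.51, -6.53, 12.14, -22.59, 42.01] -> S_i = 3.51*(-1.86)^i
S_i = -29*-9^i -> [-29, 261, -2349, 21141, -190269]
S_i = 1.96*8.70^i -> [1.96, 17.05, 148.35, 1290.67, 11228.79]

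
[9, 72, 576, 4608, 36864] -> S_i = 9*8^i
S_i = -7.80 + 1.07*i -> [-7.8, -6.73, -5.66, -4.59, -3.52]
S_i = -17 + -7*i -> [-17, -24, -31, -38, -45]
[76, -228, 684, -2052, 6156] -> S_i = 76*-3^i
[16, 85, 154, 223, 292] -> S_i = 16 + 69*i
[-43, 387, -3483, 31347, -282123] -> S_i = -43*-9^i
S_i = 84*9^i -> [84, 756, 6804, 61236, 551124]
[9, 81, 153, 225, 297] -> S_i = 9 + 72*i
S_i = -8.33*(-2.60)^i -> [-8.33, 21.66, -56.31, 146.41, -380.66]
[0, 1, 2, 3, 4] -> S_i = 0 + 1*i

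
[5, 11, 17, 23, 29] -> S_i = 5 + 6*i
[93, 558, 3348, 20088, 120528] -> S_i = 93*6^i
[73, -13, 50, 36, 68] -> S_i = Random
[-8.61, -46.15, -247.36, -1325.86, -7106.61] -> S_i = -8.61*5.36^i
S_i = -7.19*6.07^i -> [-7.19, -43.64, -264.91, -1608.03, -9760.76]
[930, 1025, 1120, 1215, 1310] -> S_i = 930 + 95*i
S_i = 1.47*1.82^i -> [1.47, 2.68, 4.87, 8.86, 16.13]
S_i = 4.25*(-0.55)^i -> [4.25, -2.34, 1.29, -0.71, 0.39]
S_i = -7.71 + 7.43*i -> [-7.71, -0.28, 7.15, 14.58, 22.01]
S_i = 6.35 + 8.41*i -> [6.35, 14.76, 23.17, 31.58, 39.99]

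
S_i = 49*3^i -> [49, 147, 441, 1323, 3969]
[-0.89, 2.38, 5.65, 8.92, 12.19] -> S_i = -0.89 + 3.27*i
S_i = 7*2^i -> [7, 14, 28, 56, 112]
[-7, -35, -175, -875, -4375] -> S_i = -7*5^i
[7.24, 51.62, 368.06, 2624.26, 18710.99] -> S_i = 7.24*7.13^i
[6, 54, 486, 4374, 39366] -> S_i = 6*9^i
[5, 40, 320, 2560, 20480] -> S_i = 5*8^i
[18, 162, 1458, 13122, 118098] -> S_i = 18*9^i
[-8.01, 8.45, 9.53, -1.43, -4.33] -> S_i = Random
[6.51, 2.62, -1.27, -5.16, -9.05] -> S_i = 6.51 + -3.89*i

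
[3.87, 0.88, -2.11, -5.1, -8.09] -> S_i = 3.87 + -2.99*i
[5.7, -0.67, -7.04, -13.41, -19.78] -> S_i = 5.70 + -6.37*i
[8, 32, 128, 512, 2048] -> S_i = 8*4^i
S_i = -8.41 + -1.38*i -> [-8.41, -9.79, -11.17, -12.55, -13.93]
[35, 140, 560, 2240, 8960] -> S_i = 35*4^i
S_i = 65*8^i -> [65, 520, 4160, 33280, 266240]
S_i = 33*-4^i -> [33, -132, 528, -2112, 8448]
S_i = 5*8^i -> [5, 40, 320, 2560, 20480]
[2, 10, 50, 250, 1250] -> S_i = 2*5^i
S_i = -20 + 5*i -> [-20, -15, -10, -5, 0]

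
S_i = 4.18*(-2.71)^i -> [4.18, -11.33, 30.7, -83.19, 225.45]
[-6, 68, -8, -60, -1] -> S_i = Random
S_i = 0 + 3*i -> [0, 3, 6, 9, 12]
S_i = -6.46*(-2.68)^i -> [-6.46, 17.31, -46.4, 124.35, -333.25]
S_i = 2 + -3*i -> [2, -1, -4, -7, -10]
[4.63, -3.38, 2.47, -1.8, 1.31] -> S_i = 4.63*(-0.73)^i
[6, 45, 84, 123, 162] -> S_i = 6 + 39*i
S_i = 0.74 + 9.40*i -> [0.74, 10.14, 19.54, 28.94, 38.34]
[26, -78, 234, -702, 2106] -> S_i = 26*-3^i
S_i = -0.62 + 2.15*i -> [-0.62, 1.53, 3.68, 5.83, 7.98]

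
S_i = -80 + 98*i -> [-80, 18, 116, 214, 312]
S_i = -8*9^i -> [-8, -72, -648, -5832, -52488]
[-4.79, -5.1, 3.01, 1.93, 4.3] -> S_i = Random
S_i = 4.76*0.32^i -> [4.76, 1.52, 0.49, 0.16, 0.05]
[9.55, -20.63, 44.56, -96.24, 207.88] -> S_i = 9.55*(-2.16)^i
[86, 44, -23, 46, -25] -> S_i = Random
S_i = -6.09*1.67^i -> [-6.09, -10.17, -16.98, -28.36, -47.37]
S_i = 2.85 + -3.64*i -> [2.85, -0.79, -4.43, -8.07, -11.71]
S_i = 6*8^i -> [6, 48, 384, 3072, 24576]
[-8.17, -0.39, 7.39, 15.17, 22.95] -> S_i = -8.17 + 7.78*i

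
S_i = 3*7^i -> [3, 21, 147, 1029, 7203]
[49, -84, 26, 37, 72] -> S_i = Random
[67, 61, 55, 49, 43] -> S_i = 67 + -6*i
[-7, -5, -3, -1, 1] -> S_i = -7 + 2*i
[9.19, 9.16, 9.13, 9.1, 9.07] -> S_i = 9.19 + -0.03*i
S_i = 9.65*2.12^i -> [9.65, 20.46, 43.37, 91.95, 194.93]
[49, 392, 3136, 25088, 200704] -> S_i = 49*8^i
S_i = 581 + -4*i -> [581, 577, 573, 569, 565]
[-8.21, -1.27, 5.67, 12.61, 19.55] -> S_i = -8.21 + 6.94*i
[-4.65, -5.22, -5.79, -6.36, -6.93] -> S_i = -4.65 + -0.57*i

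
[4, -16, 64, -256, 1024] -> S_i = 4*-4^i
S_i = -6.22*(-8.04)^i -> [-6.22, 50.01, -402.07, 3232.65, -25990.5]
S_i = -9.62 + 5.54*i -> [-9.62, -4.08, 1.46, 7.0, 12.54]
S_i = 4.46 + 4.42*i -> [4.46, 8.88, 13.3, 17.72, 22.14]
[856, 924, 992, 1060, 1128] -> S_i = 856 + 68*i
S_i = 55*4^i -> [55, 220, 880, 3520, 14080]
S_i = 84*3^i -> [84, 252, 756, 2268, 6804]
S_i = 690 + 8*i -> [690, 698, 706, 714, 722]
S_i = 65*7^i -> [65, 455, 3185, 22295, 156065]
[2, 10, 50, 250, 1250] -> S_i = 2*5^i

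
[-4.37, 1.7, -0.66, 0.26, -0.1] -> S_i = -4.37*(-0.39)^i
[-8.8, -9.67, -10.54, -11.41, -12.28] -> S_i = -8.80 + -0.87*i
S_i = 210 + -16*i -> [210, 194, 178, 162, 146]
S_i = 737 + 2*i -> [737, 739, 741, 743, 745]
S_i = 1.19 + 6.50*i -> [1.19, 7.69, 14.19, 20.69, 27.19]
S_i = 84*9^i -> [84, 756, 6804, 61236, 551124]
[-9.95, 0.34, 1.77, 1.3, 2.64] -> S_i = Random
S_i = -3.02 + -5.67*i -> [-3.02, -8.69, -14.36, -20.03, -25.7]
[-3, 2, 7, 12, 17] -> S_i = -3 + 5*i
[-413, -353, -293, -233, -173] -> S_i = -413 + 60*i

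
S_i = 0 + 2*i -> [0, 2, 4, 6, 8]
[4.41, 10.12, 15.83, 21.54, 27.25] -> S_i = 4.41 + 5.71*i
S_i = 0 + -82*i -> [0, -82, -164, -246, -328]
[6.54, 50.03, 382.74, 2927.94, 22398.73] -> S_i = 6.54*7.65^i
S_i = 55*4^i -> [55, 220, 880, 3520, 14080]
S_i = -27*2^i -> [-27, -54, -108, -216, -432]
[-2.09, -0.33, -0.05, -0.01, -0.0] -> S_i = -2.09*0.16^i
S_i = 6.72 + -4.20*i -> [6.72, 2.52, -1.68, -5.88, -10.08]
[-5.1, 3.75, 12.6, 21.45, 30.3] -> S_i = -5.10 + 8.85*i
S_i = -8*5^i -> [-8, -40, -200, -1000, -5000]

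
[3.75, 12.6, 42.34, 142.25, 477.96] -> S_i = 3.75*3.36^i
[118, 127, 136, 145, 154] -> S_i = 118 + 9*i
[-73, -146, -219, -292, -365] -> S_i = -73 + -73*i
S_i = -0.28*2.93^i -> [-0.28, -0.82, -2.4, -7.04, -20.64]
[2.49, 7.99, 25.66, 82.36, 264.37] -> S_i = 2.49*3.21^i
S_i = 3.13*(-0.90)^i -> [3.13, -2.82, 2.54, -2.28, 2.05]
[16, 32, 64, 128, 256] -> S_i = 16*2^i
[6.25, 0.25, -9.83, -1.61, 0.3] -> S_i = Random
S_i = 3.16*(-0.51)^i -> [3.16, -1.61, 0.82, -0.42, 0.21]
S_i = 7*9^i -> [7, 63, 567, 5103, 45927]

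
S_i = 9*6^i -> [9, 54, 324, 1944, 11664]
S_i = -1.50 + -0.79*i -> [-1.5, -2.29, -3.08, -3.87, -4.66]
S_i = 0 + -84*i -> [0, -84, -168, -252, -336]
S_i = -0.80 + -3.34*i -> [-0.8, -4.14, -7.48, -10.82, -14.16]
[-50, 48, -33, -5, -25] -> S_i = Random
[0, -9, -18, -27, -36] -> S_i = 0 + -9*i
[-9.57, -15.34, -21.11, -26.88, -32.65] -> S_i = -9.57 + -5.77*i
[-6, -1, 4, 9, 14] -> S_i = -6 + 5*i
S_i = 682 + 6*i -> [682, 688, 694, 700, 706]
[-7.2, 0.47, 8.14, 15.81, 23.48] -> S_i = -7.20 + 7.67*i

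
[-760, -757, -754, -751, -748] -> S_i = -760 + 3*i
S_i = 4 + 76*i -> [4, 80, 156, 232, 308]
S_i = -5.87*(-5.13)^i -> [-5.87, 30.11, -154.48, 792.48, -4065.44]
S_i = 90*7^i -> [90, 630, 4410, 30870, 216090]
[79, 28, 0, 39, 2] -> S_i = Random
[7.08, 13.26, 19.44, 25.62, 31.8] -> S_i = 7.08 + 6.18*i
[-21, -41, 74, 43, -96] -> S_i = Random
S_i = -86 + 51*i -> [-86, -35, 16, 67, 118]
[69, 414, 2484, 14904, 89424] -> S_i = 69*6^i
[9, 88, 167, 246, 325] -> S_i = 9 + 79*i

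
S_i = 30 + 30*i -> [30, 60, 90, 120, 150]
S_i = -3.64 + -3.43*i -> [-3.64, -7.07, -10.5, -13.93, -17.36]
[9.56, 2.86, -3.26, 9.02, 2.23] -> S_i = Random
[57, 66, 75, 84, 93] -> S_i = 57 + 9*i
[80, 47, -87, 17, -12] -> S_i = Random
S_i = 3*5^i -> [3, 15, 75, 375, 1875]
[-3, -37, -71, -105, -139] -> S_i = -3 + -34*i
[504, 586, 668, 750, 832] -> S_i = 504 + 82*i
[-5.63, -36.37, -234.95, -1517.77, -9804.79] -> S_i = -5.63*6.46^i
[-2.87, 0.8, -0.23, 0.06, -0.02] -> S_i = -2.87*(-0.28)^i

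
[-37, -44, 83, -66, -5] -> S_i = Random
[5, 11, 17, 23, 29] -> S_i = 5 + 6*i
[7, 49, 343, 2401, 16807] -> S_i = 7*7^i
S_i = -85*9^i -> [-85, -765, -6885, -61965, -557685]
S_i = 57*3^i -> [57, 171, 513, 1539, 4617]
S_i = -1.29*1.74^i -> [-1.29, -2.24, -3.91, -6.8, -11.82]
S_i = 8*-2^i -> [8, -16, 32, -64, 128]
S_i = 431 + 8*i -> [431, 439, 447, 455, 463]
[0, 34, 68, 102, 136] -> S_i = 0 + 34*i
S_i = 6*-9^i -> [6, -54, 486, -4374, 39366]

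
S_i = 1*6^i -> [1, 6, 36, 216, 1296]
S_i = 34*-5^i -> [34, -170, 850, -4250, 21250]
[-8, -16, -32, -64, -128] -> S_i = -8*2^i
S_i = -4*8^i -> [-4, -32, -256, -2048, -16384]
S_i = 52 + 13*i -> [52, 65, 78, 91, 104]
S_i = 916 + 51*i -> [916, 967, 1018, 1069, 1120]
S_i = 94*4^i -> [94, 376, 1504, 6016, 24064]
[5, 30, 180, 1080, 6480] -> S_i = 5*6^i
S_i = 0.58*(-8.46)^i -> [0.58, -4.91, 41.51, -351.19, 2971.05]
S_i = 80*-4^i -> [80, -320, 1280, -5120, 20480]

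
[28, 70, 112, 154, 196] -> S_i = 28 + 42*i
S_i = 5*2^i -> [5, 10, 20, 40, 80]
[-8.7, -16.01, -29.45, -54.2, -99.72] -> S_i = -8.70*1.84^i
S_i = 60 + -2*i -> [60, 58, 56, 54, 52]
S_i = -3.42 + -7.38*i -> [-3.42, -10.8, -18.18, -25.56, -32.94]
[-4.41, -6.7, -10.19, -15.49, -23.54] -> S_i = -4.41*1.52^i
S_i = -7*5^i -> [-7, -35, -175, -875, -4375]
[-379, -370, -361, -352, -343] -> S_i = -379 + 9*i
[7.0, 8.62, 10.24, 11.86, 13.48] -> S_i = 7.00 + 1.62*i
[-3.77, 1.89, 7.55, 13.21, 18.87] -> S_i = -3.77 + 5.66*i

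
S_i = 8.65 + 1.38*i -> [8.65, 10.03, 11.41, 12.79, 14.17]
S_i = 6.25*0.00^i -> [6.25, 0.0, 0.0, 0.0, 0.0]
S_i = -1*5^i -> [-1, -5, -25, -125, -625]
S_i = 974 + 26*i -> [974, 1000, 1026, 1052, 1078]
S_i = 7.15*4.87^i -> [7.15, 34.82, 169.58, 825.83, 4021.81]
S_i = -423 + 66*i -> [-423, -357, -291, -225, -159]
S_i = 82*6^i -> [82, 492, 2952, 17712, 106272]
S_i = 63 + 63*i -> [63, 126, 189, 252, 315]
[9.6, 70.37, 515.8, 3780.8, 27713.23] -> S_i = 9.60*7.33^i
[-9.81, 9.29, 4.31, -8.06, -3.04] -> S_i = Random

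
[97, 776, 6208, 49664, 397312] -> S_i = 97*8^i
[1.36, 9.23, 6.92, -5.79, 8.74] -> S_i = Random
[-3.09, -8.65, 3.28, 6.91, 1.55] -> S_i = Random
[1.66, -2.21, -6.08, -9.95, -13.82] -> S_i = 1.66 + -3.87*i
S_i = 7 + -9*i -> [7, -2, -11, -20, -29]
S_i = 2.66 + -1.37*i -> [2.66, 1.29, -0.08, -1.45, -2.82]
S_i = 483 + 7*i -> [483, 490, 497, 504, 511]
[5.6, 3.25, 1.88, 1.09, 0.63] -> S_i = 5.60*0.58^i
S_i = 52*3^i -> [52, 156, 468, 1404, 4212]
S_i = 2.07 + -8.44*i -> [2.07, -6.37, -14.81, -23.25, -31.69]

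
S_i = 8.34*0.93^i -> [8.34, 7.76, 7.21, 6.71, 6.24]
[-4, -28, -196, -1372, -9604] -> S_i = -4*7^i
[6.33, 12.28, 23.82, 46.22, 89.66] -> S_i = 6.33*1.94^i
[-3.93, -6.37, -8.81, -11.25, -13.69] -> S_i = -3.93 + -2.44*i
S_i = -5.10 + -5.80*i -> [-5.1, -10.9, -16.7, -22.5, -28.3]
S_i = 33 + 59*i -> [33, 92, 151, 210, 269]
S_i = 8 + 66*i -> [8, 74, 140, 206, 272]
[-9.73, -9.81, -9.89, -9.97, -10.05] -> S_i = -9.73 + -0.08*i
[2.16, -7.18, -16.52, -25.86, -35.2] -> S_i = 2.16 + -9.34*i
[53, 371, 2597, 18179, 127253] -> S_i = 53*7^i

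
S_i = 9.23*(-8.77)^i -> [9.23, -80.95, 709.91, -6225.88, 54600.93]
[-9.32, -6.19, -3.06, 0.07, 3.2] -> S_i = -9.32 + 3.13*i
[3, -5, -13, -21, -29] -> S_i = 3 + -8*i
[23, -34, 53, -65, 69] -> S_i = Random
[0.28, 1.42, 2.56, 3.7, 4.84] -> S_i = 0.28 + 1.14*i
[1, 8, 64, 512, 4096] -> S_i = 1*8^i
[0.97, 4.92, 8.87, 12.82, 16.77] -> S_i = 0.97 + 3.95*i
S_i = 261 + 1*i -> [261, 262, 263, 264, 265]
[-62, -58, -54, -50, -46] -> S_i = -62 + 4*i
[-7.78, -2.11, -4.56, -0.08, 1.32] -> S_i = Random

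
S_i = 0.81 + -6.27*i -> [0.81, -5.46, -11.73, -18.0, -24.27]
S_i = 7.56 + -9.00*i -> [7.56, -1.44, -10.44, -19.44, -28.44]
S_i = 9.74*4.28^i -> [9.74, 41.69, 178.42, 763.64, 3268.39]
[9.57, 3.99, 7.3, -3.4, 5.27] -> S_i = Random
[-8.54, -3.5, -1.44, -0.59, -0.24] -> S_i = -8.54*0.41^i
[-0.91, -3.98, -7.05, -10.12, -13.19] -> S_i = -0.91 + -3.07*i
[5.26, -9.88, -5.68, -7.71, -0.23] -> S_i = Random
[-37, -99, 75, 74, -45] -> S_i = Random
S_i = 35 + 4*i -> [35, 39, 43, 47, 51]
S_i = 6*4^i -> [6, 24, 96, 384, 1536]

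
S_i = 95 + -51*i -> [95, 44, -7, -58, -109]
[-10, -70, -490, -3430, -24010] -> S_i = -10*7^i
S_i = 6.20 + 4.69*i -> [6.2, 10.89, 15.58, 20.27, 24.96]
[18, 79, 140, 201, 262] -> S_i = 18 + 61*i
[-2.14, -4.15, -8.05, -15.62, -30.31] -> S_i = -2.14*1.94^i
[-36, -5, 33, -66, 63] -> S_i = Random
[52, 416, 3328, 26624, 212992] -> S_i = 52*8^i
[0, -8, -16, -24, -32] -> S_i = 0 + -8*i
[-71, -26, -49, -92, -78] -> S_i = Random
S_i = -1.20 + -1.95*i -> [-1.2, -3.15, -5.1, -7.05, -9.0]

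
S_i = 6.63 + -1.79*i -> [6.63, 4.84, 3.05, 1.26, -0.53]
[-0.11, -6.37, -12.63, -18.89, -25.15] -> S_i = -0.11 + -6.26*i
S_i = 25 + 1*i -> [25, 26, 27, 28, 29]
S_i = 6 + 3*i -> [6, 9, 12, 15, 18]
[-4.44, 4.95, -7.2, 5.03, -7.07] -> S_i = Random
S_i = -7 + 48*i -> [-7, 41, 89, 137, 185]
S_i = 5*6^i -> [5, 30, 180, 1080, 6480]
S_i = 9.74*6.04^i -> [9.74, 58.83, 355.33, 2146.2, 12963.04]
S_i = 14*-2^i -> [14, -28, 56, -112, 224]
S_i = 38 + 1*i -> [38, 39, 40, 41, 42]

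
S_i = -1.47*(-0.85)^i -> [-1.47, 1.25, -1.06, 0.9, -0.77]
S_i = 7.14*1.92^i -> [7.14, 13.71, 26.32, 50.54, 97.03]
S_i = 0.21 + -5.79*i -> [0.21, -5.58, -11.37, -17.16, -22.95]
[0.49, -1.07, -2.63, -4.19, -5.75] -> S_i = 0.49 + -1.56*i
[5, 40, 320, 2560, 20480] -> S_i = 5*8^i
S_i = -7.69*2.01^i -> [-7.69, -15.46, -31.07, -62.45, -125.52]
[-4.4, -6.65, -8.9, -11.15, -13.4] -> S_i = -4.40 + -2.25*i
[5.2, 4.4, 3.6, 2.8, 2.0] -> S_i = 5.20 + -0.80*i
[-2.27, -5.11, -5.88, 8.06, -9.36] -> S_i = Random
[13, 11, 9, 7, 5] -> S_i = 13 + -2*i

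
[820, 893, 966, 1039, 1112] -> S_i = 820 + 73*i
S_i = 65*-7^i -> [65, -455, 3185, -22295, 156065]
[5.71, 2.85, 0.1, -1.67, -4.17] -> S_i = Random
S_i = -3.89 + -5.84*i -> [-3.89, -9.73, -15.57, -21.41, -27.25]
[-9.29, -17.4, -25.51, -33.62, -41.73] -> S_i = -9.29 + -8.11*i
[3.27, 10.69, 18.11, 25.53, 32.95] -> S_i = 3.27 + 7.42*i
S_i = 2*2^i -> [2, 4, 8, 16, 32]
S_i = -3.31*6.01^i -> [-3.31, -19.89, -119.56, -718.54, -4318.43]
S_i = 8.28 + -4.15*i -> [8.28, 4.13, -0.02, -4.17, -8.32]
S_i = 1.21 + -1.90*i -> [1.21, -0.69, -2.59, -4.49, -6.39]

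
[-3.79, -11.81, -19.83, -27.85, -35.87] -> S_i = -3.79 + -8.02*i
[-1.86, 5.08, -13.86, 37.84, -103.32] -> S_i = -1.86*(-2.73)^i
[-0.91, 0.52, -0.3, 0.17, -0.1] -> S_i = -0.91*(-0.57)^i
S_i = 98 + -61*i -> [98, 37, -24, -85, -146]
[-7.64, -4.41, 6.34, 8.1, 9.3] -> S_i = Random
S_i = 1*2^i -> [1, 2, 4, 8, 16]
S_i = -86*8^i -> [-86, -688, -5504, -44032, -352256]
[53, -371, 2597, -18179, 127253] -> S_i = 53*-7^i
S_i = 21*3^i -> [21, 63, 189, 567, 1701]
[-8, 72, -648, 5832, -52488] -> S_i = -8*-9^i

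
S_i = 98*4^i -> [98, 392, 1568, 6272, 25088]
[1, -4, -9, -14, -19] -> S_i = 1 + -5*i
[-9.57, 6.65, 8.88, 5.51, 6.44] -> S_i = Random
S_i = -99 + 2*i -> [-99, -97, -95, -93, -91]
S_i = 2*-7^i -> [2, -14, 98, -686, 4802]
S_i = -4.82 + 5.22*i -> [-4.82, 0.4, 5.62, 10.84, 16.06]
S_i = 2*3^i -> [2, 6, 18, 54, 162]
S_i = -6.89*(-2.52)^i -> [-6.89, 17.36, -43.75, 110.26, -277.86]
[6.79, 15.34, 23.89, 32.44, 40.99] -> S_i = 6.79 + 8.55*i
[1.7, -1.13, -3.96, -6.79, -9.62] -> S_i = 1.70 + -2.83*i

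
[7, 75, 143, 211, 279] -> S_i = 7 + 68*i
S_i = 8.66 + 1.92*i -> [8.66, 10.58, 12.5, 14.42, 16.34]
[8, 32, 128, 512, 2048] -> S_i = 8*4^i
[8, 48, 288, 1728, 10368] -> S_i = 8*6^i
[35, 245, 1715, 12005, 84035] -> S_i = 35*7^i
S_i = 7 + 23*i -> [7, 30, 53, 76, 99]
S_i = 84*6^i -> [84, 504, 3024, 18144, 108864]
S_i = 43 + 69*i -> [43, 112, 181, 250, 319]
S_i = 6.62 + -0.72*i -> [6.62, 5.9, 5.18, 4.46, 3.74]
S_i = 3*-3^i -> [3, -9, 27, -81, 243]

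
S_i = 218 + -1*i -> [218, 217, 216, 215, 214]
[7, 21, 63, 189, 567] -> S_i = 7*3^i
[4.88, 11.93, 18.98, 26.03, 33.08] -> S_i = 4.88 + 7.05*i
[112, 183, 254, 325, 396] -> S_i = 112 + 71*i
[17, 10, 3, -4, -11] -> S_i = 17 + -7*i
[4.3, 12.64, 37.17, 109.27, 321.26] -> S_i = 4.30*2.94^i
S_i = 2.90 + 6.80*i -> [2.9, 9.7, 16.5, 23.3, 30.1]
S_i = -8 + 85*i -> [-8, 77, 162, 247, 332]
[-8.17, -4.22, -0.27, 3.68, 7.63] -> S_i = -8.17 + 3.95*i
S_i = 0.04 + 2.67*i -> [0.04, 2.71, 5.38, 8.05, 10.72]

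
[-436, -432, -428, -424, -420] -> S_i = -436 + 4*i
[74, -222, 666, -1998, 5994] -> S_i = 74*-3^i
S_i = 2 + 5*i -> [2, 7, 12, 17, 22]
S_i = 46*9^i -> [46, 414, 3726, 33534, 301806]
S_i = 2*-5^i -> [2, -10, 50, -250, 1250]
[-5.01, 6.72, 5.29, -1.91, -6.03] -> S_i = Random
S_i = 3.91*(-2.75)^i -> [3.91, -10.75, 29.57, -81.32, 223.62]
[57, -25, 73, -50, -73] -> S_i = Random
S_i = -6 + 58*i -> [-6, 52, 110, 168, 226]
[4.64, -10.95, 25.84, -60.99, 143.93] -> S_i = 4.64*(-2.36)^i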